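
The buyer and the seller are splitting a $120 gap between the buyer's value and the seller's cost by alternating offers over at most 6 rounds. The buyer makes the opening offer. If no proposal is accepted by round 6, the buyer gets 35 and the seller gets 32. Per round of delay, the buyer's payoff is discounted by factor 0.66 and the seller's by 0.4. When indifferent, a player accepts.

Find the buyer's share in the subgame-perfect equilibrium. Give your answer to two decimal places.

By backward induction:
Round 6 (the seller proposes): the buyer gets 35 if talks fail, so the seller offers 35 and keeps 85.
Round 5 (the buyer proposes): the seller can get 85 next round, worth 0.4 × 85 = 34 now, so the buyer offers 34, keeping 86.
Round 4 (the seller proposes): the buyer can get 86 next round, worth 0.66 × 86 = 56.76 now; the seller offers that and keeps 63.24.
Round 3 (the buyer proposes): the seller can get 63.24 next round, worth 0.4 × 63.24 = 25.296 now, so the buyer offers 25.296, keeping 94.704.
Round 2 (the seller proposes): the buyer can get 94.704 next round, worth 0.66 × 94.704 = 62.50464 now. The seller offers 62.50464 and keeps 120 − 62.50464 = 57.49536.
Round 1 (the buyer proposes): the seller can get 57.49536 next round, worth 0.4 × 57.49536 = 22.998144 now. The buyer offers 22.998144 and keeps 120 − 22.998144 = 97.001856.

97.00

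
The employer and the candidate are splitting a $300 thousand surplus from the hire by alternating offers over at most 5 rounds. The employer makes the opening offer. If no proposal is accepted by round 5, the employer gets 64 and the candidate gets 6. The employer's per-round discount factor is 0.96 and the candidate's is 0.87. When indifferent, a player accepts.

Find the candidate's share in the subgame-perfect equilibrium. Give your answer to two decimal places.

23.34

Round 5 (the employer proposes): the candidate gets 6 if talks fail, so the employer offers 6 and keeps 294.
Round 4 (the candidate proposes): the employer can get 294 next round, worth 0.96 × 294 = 282.24 now; the candidate offers that and keeps 17.76.
Round 3 (the employer proposes): the candidate can get 17.76 next round, worth 0.87 × 17.76 = 15.4512 now, so the employer offers 15.4512, keeping 284.5488.
Round 2 (the candidate proposes): the employer can get 284.5488 next round, worth 0.96 × 284.5488 = 273.166848 now. The candidate offers 273.166848 and keeps 300 − 273.166848 = 26.833152.
Round 1 (the employer proposes): the candidate can get 26.833152 next round, worth 0.87 × 26.833152 = 23.34484224 now. The employer offers 23.34484224 and keeps 300 − 23.34484224 = 276.65515776.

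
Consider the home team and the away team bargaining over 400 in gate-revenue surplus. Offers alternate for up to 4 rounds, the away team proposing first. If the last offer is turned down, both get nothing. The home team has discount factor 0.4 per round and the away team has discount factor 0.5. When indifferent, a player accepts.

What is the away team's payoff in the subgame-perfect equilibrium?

Round 4 (the home team proposes): rejection yields 0 for the away team; the home team offers 0 and keeps 400.
Round 3 (the away team proposes): the home team can get 400 next round, worth 0.4 × 400 = 160 now; the away team offers that and keeps 240.
Round 2 (the home team proposes): the away team can get 240 next round, worth 0.5 × 240 = 120 now; the home team offers that and keeps 280.
Round 1 (the away team proposes): the home team can get 280 next round, worth 0.4 × 280 = 112 now. The away team offers 112 and keeps 400 − 112 = 288.

288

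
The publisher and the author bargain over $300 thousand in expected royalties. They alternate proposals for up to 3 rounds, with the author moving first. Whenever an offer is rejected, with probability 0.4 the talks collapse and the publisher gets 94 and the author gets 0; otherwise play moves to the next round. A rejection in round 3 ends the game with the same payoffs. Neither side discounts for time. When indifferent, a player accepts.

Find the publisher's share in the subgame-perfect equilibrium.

143.44

Round 3 (the author proposes): the publisher gets 94 if talks fail, so the author offers 94 and keeps 206.
Round 2 (the publisher proposes): rejecting gives the author an expected 0.6 × 206 = 123.6. The publisher offers 123.6 and keeps 300 − 123.6 = 176.4.
Round 1 (the author proposes): rejecting gives the publisher an expected 0.6 × 176.4 + 0.4 × 94 = 143.44. The author offers 143.44 and keeps 300 − 143.44 = 156.56.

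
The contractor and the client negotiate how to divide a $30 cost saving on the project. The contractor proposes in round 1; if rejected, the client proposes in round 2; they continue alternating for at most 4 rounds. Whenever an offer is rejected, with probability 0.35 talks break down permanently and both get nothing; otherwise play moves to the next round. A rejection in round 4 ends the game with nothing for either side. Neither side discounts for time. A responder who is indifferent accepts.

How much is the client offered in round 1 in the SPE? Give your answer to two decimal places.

15.06

Round 4 (the client proposes): rejection yields 0 for the contractor; the client offers 0 and keeps 30.
Round 3 (the contractor proposes): rejecting gives the client an expected 0.65 × 30 = 19.5; the contractor offers that and keeps 10.5.
Round 2 (the client proposes): rejecting gives the contractor an expected 0.65 × 10.5 = 6.825; the client offers that and keeps 23.175.
Round 1 (the contractor proposes): rejecting gives the client an expected 0.65 × 23.175 = 15.06375; the contractor offers that and keeps 14.93625.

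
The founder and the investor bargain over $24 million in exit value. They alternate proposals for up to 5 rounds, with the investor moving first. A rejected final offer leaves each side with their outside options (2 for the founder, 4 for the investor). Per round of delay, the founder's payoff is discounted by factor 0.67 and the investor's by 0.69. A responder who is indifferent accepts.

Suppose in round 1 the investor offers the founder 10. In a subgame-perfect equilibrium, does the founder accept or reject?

Round 5 (the investor proposes): the founder gets 2 if talks fail, so the investor offers 2 and keeps 22.
Round 4 (the founder proposes): the investor can get 22 next round, worth 0.69 × 22 = 15.18 now. The founder offers 15.18 and keeps 24 − 15.18 = 8.82.
Round 3 (the investor proposes): the founder can get 8.82 next round, worth 0.67 × 8.82 = 5.9094 now; the investor offers that and keeps 18.0906.
Round 2 (the founder proposes): the investor can get 18.0906 next round, worth 0.69 × 18.0906 = 12.482514 now. The founder offers 12.482514 and keeps 24 − 12.482514 = 11.517486.
So by rejecting in round 1, the founder gets 11.517486 next round, worth 0.67 × 11.517486 = 7.71671562 now.
Offer 10 ≥ 7.71671562, so the founder accepts.

Accept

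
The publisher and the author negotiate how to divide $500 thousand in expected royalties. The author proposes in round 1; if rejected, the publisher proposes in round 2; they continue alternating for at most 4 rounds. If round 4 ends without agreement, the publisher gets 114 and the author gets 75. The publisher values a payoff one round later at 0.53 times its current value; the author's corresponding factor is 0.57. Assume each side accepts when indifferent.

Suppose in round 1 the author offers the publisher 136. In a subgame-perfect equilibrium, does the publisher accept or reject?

Work out the publisher's continuation value if the offer is rejected.
Round 4 (the publisher proposes): the author gets 75 if talks fail, so the publisher offers 75 and keeps 425.
Round 3 (the author proposes): the publisher can get 425 next round, worth 0.53 × 425 = 225.25 now; the author offers that and keeps 274.75.
Round 2 (the publisher proposes): the author can get 274.75 next round, worth 0.57 × 274.75 = 156.6075 now, so the publisher offers 156.6075, keeping 343.3925.
So by rejecting in round 1, the publisher gets 343.3925 next round, worth 0.53 × 343.3925 = 181.998025 now.
Offer 136 < 181.998025, so the publisher rejects.

Reject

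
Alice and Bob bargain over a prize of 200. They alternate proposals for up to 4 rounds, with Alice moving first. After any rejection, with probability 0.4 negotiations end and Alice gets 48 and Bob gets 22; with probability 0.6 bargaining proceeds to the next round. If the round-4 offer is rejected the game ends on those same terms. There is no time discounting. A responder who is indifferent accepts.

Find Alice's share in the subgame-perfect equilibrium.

Round 4 (Bob proposes): Alice gets 48 if talks fail, so Bob offers 48 and keeps 152.
Round 3 (Alice proposes): rejecting gives Bob an expected 0.6 × 152 + 0.4 × 22 = 100; Alice offers that and keeps 100.
Round 2 (Bob proposes): rejecting gives Alice an expected 0.6 × 100 + 0.4 × 48 = 79.2. Bob offers 79.2 and keeps 200 − 79.2 = 120.8.
Round 1 (Alice proposes): rejecting gives Bob an expected 0.6 × 120.8 + 0.4 × 22 = 81.28; Alice offers that and keeps 118.72.

118.72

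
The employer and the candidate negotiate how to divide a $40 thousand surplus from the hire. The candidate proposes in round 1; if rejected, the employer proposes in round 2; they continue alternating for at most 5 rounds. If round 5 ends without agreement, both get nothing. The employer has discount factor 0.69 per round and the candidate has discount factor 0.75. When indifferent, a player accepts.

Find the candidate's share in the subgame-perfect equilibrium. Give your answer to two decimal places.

29.53

Round 5 (the candidate proposes): the employer will accept anything ≥ 0, so the candidate offers 0 and keeps 40.
Round 4 (the employer proposes): the candidate can get 40 next round, worth 0.75 × 40 = 30 now. The employer offers 30 and keeps 40 − 30 = 10.
Round 3 (the candidate proposes): the employer can get 10 next round, worth 0.69 × 10 = 6.9 now; the candidate offers that and keeps 33.1.
Round 2 (the employer proposes): the candidate can get 33.1 next round, worth 0.75 × 33.1 = 24.825 now, so the employer offers 24.825, keeping 15.175.
Round 1 (the candidate proposes): the employer can get 15.175 next round, worth 0.69 × 15.175 = 10.47075 now, so the candidate offers 10.47075, keeping 29.52925.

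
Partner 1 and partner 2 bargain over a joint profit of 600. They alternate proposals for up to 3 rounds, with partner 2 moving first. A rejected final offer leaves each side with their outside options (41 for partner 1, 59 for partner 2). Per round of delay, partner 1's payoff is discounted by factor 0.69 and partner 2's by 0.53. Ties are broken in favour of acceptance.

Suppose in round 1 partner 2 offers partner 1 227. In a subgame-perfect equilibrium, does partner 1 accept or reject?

Round 3 (partner 2 proposes): partner 1 gets 41 if talks fail, so partner 2 offers 41 and keeps 559.
Round 2 (partner 1 proposes): partner 2 can get 559 next round, worth 0.53 × 559 = 296.27 now, so partner 1 offers 296.27, keeping 303.73.
So by rejecting in round 1, partner 1 gets 303.73 next round, worth 0.69 × 303.73 = 209.5737 now.
Offer 227 ≥ 209.5737, so partner 1 accepts.

Accept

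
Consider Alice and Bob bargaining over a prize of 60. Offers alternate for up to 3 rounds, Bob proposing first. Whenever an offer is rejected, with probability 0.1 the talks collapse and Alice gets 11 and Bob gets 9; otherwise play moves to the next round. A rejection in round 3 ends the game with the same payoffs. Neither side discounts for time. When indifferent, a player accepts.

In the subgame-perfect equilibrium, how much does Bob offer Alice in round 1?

Round 3 (Bob proposes): Alice gets 11 if talks fail, so Bob offers 11 and keeps 49.
Round 2 (Alice proposes): rejecting gives Bob an expected 0.9 × 49 + 0.1 × 9 = 45. Alice offers 45 and keeps 60 − 45 = 15.
Round 1 (Bob proposes): rejecting gives Alice an expected 0.9 × 15 + 0.1 × 11 = 14.6, so Bob offers 14.6, keeping 45.4.

14.6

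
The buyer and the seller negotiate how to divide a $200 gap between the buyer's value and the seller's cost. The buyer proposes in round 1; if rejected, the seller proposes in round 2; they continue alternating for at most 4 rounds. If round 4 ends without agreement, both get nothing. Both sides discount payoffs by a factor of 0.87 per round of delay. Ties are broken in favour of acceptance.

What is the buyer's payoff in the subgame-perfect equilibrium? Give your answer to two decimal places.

Round 4 (the seller proposes): rejection yields 0 for the buyer; the seller offers 0 and keeps 200.
Round 3 (the buyer proposes): the seller can get 200 next round, worth 0.87 × 200 = 174 now, so the buyer offers 174, keeping 26.
Round 2 (the seller proposes): the buyer can get 26 next round, worth 0.87 × 26 = 22.62 now; the seller offers that and keeps 177.38.
Round 1 (the buyer proposes): the seller can get 177.38 next round, worth 0.87 × 177.38 = 154.3206 now. The buyer offers 154.3206 and keeps 200 − 154.3206 = 45.6794.

45.68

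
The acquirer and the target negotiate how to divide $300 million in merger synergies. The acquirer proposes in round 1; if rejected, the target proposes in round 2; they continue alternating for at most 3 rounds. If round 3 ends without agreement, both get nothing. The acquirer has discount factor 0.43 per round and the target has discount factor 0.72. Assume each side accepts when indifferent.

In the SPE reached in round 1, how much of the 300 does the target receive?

Round 3 (the acquirer proposes): rejection yields 0 for the target; the acquirer offers 0 and keeps 300.
Round 2 (the target proposes): the acquirer can get 300 next round, worth 0.43 × 300 = 129 now, so the target offers 129, keeping 171.
Round 1 (the acquirer proposes): the target can get 171 next round, worth 0.72 × 171 = 123.12 now, so the acquirer offers 123.12, keeping 176.88.

123.12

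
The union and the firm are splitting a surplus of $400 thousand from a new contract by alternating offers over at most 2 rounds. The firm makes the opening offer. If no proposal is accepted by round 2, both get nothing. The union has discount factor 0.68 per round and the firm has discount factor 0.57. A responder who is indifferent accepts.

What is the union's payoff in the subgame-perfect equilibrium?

Round 2 (the union proposes): rejection yields 0 for the firm; the union offers 0 and keeps 400.
Round 1 (the firm proposes): the union can get 400 next round, worth 0.68 × 400 = 272 now. The firm offers 272 and keeps 400 − 272 = 128.

272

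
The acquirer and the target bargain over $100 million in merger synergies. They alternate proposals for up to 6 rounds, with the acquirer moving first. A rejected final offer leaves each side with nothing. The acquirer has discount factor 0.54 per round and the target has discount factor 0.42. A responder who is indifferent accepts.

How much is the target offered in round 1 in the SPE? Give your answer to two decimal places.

By backward induction:
Round 6 (the target proposes): rejection yields 0 for the acquirer; the target offers 0 and keeps 100.
Round 5 (the acquirer proposes): the target can get 100 next round, worth 0.42 × 100 = 42 now, so the acquirer offers 42, keeping 58.
Round 4 (the target proposes): the acquirer can get 58 next round, worth 0.54 × 58 = 31.32 now. The target offers 31.32 and keeps 100 − 31.32 = 68.68.
Round 3 (the acquirer proposes): the target can get 68.68 next round, worth 0.42 × 68.68 = 28.8456 now. The acquirer offers 28.8456 and keeps 100 − 28.8456 = 71.1544.
Round 2 (the target proposes): the acquirer can get 71.1544 next round, worth 0.54 × 71.1544 = 38.423376 now; the target offers that and keeps 61.576624.
Round 1 (the acquirer proposes): the target can get 61.576624 next round, worth 0.42 × 61.576624 = 25.86218208 now, so the acquirer offers 25.86218208, keeping 74.13781792.

25.86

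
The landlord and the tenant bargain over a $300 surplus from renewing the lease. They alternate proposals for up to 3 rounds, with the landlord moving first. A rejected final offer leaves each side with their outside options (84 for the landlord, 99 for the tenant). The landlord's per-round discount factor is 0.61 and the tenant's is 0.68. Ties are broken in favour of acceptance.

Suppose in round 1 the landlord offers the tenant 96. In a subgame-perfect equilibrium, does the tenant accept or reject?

Work out the tenant's continuation value if the offer is rejected.
Round 3 (the landlord proposes): the tenant gets 99 if talks fail, so the landlord offers 99 and keeps 201.
Round 2 (the tenant proposes): the landlord can get 201 next round, worth 0.61 × 201 = 122.61 now, so the tenant offers 122.61, keeping 177.39.
So by rejecting in round 1, the tenant gets 177.39 next round, worth 0.68 × 177.39 = 120.6252 now.
Offer 96 < 120.6252, so the tenant rejects.

Reject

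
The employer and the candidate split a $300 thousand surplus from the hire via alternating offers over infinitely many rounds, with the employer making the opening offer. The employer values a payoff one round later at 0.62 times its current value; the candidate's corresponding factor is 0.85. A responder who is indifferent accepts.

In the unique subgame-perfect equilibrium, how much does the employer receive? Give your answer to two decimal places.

In a stationary SPE each proposer offers the other exactly their discounted continuation value.
If the employer keeps x when proposing and the candidate keeps y when proposing, then x = 300 − 0.85y and y = 300 − 0.62x.
Solving: x = 300(1 − 0.85) / (1 − 0.62·0.85) = 45 / 0.473 ≈ 95.1374.
The candidate gets 300 − 95.1374 ≈ 204.8626.

95.14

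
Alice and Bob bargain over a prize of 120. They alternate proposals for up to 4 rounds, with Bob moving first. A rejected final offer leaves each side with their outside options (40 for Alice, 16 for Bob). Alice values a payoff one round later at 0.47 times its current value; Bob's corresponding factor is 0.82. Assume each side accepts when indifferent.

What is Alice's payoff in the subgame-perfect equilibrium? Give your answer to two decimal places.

Round 4 (Alice proposes): Bob gets 16 if talks fail, so Alice offers 16 and keeps 104.
Round 3 (Bob proposes): Alice can get 104 next round, worth 0.47 × 104 = 48.88 now. Bob offers 48.88 and keeps 120 − 48.88 = 71.12.
Round 2 (Alice proposes): Bob can get 71.12 next round, worth 0.82 × 71.12 = 58.3184 now. Alice offers 58.3184 and keeps 120 − 58.3184 = 61.6816.
Round 1 (Bob proposes): Alice can get 61.6816 next round, worth 0.47 × 61.6816 = 28.990352 now, so Bob offers 28.990352, keeping 91.009648.

28.99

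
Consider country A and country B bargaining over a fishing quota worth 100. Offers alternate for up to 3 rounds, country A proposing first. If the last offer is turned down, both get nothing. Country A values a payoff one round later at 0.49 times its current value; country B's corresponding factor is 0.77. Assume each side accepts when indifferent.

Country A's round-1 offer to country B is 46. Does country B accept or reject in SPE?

Round 3 (country A proposes): rejection yields 0 for country B; country A offers 0 and keeps 100.
Round 2 (country B proposes): country A can get 100 next round, worth 0.49 × 100 = 49 now; country B offers that and keeps 51.
So by rejecting in round 1, country B gets 51 next round, worth 0.77 × 51 = 39.27 now.
Offer 46 ≥ 39.27, so country B accepts.

Accept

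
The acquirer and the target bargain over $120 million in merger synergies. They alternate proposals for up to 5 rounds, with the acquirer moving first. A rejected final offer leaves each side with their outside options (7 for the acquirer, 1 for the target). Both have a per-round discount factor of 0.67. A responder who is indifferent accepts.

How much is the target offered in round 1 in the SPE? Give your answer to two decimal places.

Round 5 (the acquirer proposes): the target gets 1 if talks fail, so the acquirer offers 1 and keeps 119.
Round 4 (the target proposes): the acquirer can get 119 next round, worth 0.67 × 119 = 79.73 now; the target offers that and keeps 40.27.
Round 3 (the acquirer proposes): the target can get 40.27 next round, worth 0.67 × 40.27 = 26.9809 now; the acquirer offers that and keeps 93.0191.
Round 2 (the target proposes): the acquirer can get 93.0191 next round, worth 0.67 × 93.0191 = 62.322797 now; the target offers that and keeps 57.677203.
Round 1 (the acquirer proposes): the target can get 57.677203 next round, worth 0.67 × 57.677203 = 38.64372601 now. The acquirer offers 38.64372601 and keeps 120 − 38.64372601 = 81.35627399.

38.64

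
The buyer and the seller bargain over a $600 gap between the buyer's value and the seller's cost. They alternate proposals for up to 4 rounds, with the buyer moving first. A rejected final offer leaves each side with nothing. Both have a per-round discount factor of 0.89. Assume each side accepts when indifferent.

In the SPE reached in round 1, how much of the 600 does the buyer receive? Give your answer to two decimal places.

118.28

Work backward from the last round.
Round 4 (the seller proposes): the buyer will accept anything ≥ 0, so the seller offers 0 and keeps 600.
Round 3 (the buyer proposes): the seller can get 600 next round, worth 0.89 × 600 = 534 now. The buyer offers 534 and keeps 600 − 534 = 66.
Round 2 (the seller proposes): the buyer can get 66 next round, worth 0.89 × 66 = 58.74 now; the seller offers that and keeps 541.26.
Round 1 (the buyer proposes): the seller can get 541.26 next round, worth 0.89 × 541.26 = 481.7214 now; the buyer offers that and keeps 118.2786.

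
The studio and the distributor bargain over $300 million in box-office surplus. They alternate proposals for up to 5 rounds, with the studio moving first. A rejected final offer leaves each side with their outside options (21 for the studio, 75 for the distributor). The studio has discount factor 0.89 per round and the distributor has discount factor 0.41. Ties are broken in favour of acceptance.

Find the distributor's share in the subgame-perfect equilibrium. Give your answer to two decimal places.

28.45

By backward induction:
Round 5 (the studio proposes): the distributor gets 75 if talks fail, so the studio offers 75 and keeps 225.
Round 4 (the distributor proposes): the studio can get 225 next round, worth 0.89 × 225 = 200.25 now, so the distributor offers 200.25, keeping 99.75.
Round 3 (the studio proposes): the distributor can get 99.75 next round, worth 0.41 × 99.75 = 40.8975 now. The studio offers 40.8975 and keeps 300 − 40.8975 = 259.1025.
Round 2 (the distributor proposes): the studio can get 259.1025 next round, worth 0.89 × 259.1025 = 230.601225 now. The distributor offers 230.601225 and keeps 300 − 230.601225 = 69.398775.
Round 1 (the studio proposes): the distributor can get 69.398775 next round, worth 0.41 × 69.398775 = 28.45349775 now; the studio offers that and keeps 271.54650225.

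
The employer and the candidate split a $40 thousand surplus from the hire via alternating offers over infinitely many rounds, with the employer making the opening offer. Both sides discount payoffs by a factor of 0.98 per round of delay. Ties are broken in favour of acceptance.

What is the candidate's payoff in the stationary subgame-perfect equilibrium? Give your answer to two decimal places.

In a stationary SPE each proposer offers the other exactly their discounted continuation value.
If the employer keeps x when proposing and the candidate keeps y when proposing, then x = 40 − 0.98y and y = 40 − 0.98x.
Solving: x = 40(1 − 0.98) / (1 − 0.98·0.98) = 0.8 / 0.0396 ≈ 20.2020.
The candidate gets 40 − 20.2020 ≈ 19.7980.

19.80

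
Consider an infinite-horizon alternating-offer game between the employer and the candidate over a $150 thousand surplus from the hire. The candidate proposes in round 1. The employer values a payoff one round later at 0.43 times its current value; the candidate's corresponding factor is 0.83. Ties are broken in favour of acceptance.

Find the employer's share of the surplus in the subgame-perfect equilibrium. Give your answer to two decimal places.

17.05

In a stationary SPE each proposer offers the other exactly their discounted continuation value.
If the candidate keeps x when proposing and the employer keeps y when proposing, then x = 150 − 0.43y and y = 150 − 0.83x.
Solving: x = 150(1 − 0.43) / (1 − 0.83·0.43) = 85.5 / 0.6431 ≈ 132.9498.
The employer gets 150 − 132.9498 ≈ 17.0502.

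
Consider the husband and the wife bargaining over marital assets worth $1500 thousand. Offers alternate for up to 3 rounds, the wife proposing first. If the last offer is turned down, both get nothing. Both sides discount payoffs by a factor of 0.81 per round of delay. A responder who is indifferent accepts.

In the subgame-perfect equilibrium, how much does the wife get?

Round 3 (the wife proposes): the husband will accept anything ≥ 0, so the wife offers 0 and keeps 1500.
Round 2 (the husband proposes): the wife can get 1500 next round, worth 0.81 × 1500 = 1215 now; the husband offers that and keeps 285.
Round 1 (the wife proposes): the husband can get 285 next round, worth 0.81 × 285 = 230.85 now. The wife offers 230.85 and keeps 1500 − 230.85 = 1269.15.

1269.15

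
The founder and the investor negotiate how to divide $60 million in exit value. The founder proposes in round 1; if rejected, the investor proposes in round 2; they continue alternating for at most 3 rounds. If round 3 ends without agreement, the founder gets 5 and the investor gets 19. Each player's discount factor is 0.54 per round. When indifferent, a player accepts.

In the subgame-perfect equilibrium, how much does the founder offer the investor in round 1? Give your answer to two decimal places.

Round 3 (the founder proposes): the investor gets 19 if talks fail, so the founder offers 19 and keeps 41.
Round 2 (the investor proposes): the founder can get 41 next round, worth 0.54 × 41 = 22.14 now, so the investor offers 22.14, keeping 37.86.
Round 1 (the founder proposes): the investor can get 37.86 next round, worth 0.54 × 37.86 = 20.4444 now, so the founder offers 20.4444, keeping 39.5556.

20.44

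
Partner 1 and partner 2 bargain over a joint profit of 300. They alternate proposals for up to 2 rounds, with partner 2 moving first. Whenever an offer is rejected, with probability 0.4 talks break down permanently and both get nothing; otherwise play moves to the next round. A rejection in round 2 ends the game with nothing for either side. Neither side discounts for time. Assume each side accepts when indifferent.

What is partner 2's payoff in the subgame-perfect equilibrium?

120

Round 2 (partner 1 proposes): partner 2 will accept anything ≥ 0, so partner 1 offers 0 and keeps 300.
Round 1 (partner 2 proposes): rejecting gives partner 1 an expected 0.6 × 300 = 180. Partner 2 offers 180 and keeps 300 − 180 = 120.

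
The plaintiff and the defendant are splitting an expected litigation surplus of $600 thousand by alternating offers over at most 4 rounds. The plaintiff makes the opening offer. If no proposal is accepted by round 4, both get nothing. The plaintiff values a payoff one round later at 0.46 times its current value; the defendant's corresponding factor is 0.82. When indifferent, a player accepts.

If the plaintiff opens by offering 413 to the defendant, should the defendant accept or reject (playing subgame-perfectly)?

Work out the defendant's continuation value if the offer is rejected.
Round 4 (the defendant proposes): rejection yields 0 for the plaintiff; the defendant offers 0 and keeps 600.
Round 3 (the plaintiff proposes): the defendant can get 600 next round, worth 0.82 × 600 = 492 now. The plaintiff offers 492 and keeps 600 − 492 = 108.
Round 2 (the defendant proposes): the plaintiff can get 108 next round, worth 0.46 × 108 = 49.68 now. The defendant offers 49.68 and keeps 600 − 49.68 = 550.32.
So by rejecting in round 1, the defendant gets 550.32 next round, worth 0.82 × 550.32 = 451.2624 now.
Offer 413 < 451.2624, so the defendant rejects.

Reject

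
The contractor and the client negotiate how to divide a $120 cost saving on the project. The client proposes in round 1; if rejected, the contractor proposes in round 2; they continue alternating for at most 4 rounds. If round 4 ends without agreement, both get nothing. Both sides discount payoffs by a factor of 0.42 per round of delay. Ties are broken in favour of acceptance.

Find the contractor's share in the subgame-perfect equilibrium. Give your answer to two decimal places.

38.12

Round 4 (the contractor proposes): rejection yields 0 for the client; the contractor offers 0 and keeps 120.
Round 3 (the client proposes): the contractor can get 120 next round, worth 0.42 × 120 = 50.4 now. The client offers 50.4 and keeps 120 − 50.4 = 69.6.
Round 2 (the contractor proposes): the client can get 69.6 next round, worth 0.42 × 69.6 = 29.232 now, so the contractor offers 29.232, keeping 90.768.
Round 1 (the client proposes): the contractor can get 90.768 next round, worth 0.42 × 90.768 = 38.12256 now. The client offers 38.12256 and keeps 120 − 38.12256 = 81.87744.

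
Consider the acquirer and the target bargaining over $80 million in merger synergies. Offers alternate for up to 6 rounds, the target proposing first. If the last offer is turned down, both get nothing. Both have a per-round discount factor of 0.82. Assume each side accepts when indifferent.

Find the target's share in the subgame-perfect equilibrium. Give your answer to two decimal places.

30.59

Work backward from the last round.
Round 6 (the acquirer proposes): rejection yields 0 for the target; the acquirer offers 0 and keeps 80.
Round 5 (the target proposes): the acquirer can get 80 next round, worth 0.82 × 80 = 65.6 now; the target offers that and keeps 14.4.
Round 4 (the acquirer proposes): the target can get 14.4 next round, worth 0.82 × 14.4 = 11.808 now, so the acquirer offers 11.808, keeping 68.192.
Round 3 (the target proposes): the acquirer can get 68.192 next round, worth 0.82 × 68.192 = 55.91744 now; the target offers that and keeps 24.08256.
Round 2 (the acquirer proposes): the target can get 24.08256 next round, worth 0.82 × 24.08256 = 19.7476992 now; the acquirer offers that and keeps 60.2523008.
Round 1 (the target proposes): the acquirer can get 60.2523008 next round, worth 0.82 × 60.2523008 = 49.406886656 now, so the target offers 49.406886656, keeping 30.593113344.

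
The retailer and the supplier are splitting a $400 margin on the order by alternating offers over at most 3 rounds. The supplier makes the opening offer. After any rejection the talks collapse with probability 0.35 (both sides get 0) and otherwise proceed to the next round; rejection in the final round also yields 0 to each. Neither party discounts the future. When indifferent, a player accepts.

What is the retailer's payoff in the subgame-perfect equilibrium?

91

Round 3 (the supplier proposes): rejection yields 0 for the retailer; the supplier offers 0 and keeps 400.
Round 2 (the retailer proposes): rejecting gives the supplier an expected 0.65 × 400 = 260; the retailer offers that and keeps 140.
Round 1 (the supplier proposes): rejecting gives the retailer an expected 0.65 × 140 = 91; the supplier offers that and keeps 309.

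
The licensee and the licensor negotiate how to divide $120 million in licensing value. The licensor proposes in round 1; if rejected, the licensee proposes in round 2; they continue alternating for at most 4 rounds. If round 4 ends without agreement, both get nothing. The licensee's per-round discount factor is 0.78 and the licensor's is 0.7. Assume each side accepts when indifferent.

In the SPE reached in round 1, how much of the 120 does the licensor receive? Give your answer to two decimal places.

By backward induction:
Round 4 (the licensee proposes): rejection yields 0 for the licensor; the licensee offers 0 and keeps 120.
Round 3 (the licensor proposes): the licensee can get 120 next round, worth 0.78 × 120 = 93.6 now; the licensor offers that and keeps 26.4.
Round 2 (the licensee proposes): the licensor can get 26.4 next round, worth 0.7 × 26.4 = 18.48 now; the licensee offers that and keeps 101.52.
Round 1 (the licensor proposes): the licensee can get 101.52 next round, worth 0.78 × 101.52 = 79.1856 now, so the licensor offers 79.1856, keeping 40.8144.

40.81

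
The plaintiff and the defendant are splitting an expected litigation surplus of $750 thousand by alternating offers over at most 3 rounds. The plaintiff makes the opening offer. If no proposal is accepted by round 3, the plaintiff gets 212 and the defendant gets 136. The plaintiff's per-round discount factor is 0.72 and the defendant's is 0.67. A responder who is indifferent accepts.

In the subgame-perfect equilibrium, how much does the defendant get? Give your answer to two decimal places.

Round 3 (the plaintiff proposes): the defendant gets 136 if talks fail, so the plaintiff offers 136 and keeps 614.
Round 2 (the defendant proposes): the plaintiff can get 614 next round, worth 0.72 × 614 = 442.08 now; the defendant offers that and keeps 307.92.
Round 1 (the plaintiff proposes): the defendant can get 307.92 next round, worth 0.67 × 307.92 = 206.3064 now. The plaintiff offers 206.3064 and keeps 750 − 206.3064 = 543.6936.

206.31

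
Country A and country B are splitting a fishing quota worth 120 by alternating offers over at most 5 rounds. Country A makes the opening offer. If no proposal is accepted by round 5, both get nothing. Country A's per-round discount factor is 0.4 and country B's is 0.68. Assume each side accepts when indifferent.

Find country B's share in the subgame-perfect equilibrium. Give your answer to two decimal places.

62.28

Round 5 (country A proposes): country B will accept anything ≥ 0, so country A offers 0 and keeps 120.
Round 4 (country B proposes): country A can get 120 next round, worth 0.4 × 120 = 48 now, so country B offers 48, keeping 72.
Round 3 (country A proposes): country B can get 72 next round, worth 0.68 × 72 = 48.96 now. Country A offers 48.96 and keeps 120 − 48.96 = 71.04.
Round 2 (country B proposes): country A can get 71.04 next round, worth 0.4 × 71.04 = 28.416 now; country B offers that and keeps 91.584.
Round 1 (country A proposes): country B can get 91.584 next round, worth 0.68 × 91.584 = 62.27712 now, so country A offers 62.27712, keeping 57.72288.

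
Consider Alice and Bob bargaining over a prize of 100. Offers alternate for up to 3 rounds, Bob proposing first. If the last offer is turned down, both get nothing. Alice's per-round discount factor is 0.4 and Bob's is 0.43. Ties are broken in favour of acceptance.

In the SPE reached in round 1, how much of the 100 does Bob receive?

By backward induction:
Round 3 (Bob proposes): Alice will accept anything ≥ 0, so Bob offers 0 and keeps 100.
Round 2 (Alice proposes): Bob can get 100 next round, worth 0.43 × 100 = 43 now; Alice offers that and keeps 57.
Round 1 (Bob proposes): Alice can get 57 next round, worth 0.4 × 57 = 22.8 now; Bob offers that and keeps 77.2.

77.2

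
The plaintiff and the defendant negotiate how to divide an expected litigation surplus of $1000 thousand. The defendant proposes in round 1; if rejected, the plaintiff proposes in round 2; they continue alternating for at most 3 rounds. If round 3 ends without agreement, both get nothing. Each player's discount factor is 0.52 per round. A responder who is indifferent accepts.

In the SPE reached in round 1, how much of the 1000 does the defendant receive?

Round 3 (the defendant proposes): the plaintiff will accept anything ≥ 0, so the defendant offers 0 and keeps 1000.
Round 2 (the plaintiff proposes): the defendant can get 1000 next round, worth 0.52 × 1000 = 520 now; the plaintiff offers that and keeps 480.
Round 1 (the defendant proposes): the plaintiff can get 480 next round, worth 0.52 × 480 = 249.6 now; the defendant offers that and keeps 750.4.

750.4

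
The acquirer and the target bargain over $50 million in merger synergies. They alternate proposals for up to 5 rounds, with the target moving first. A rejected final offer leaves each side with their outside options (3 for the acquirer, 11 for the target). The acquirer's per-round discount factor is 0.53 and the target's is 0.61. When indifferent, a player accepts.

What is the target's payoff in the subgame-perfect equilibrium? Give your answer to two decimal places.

Round 5 (the target proposes): the acquirer gets 3 if talks fail, so the target offers 3 and keeps 47.
Round 4 (the acquirer proposes): the target can get 47 next round, worth 0.61 × 47 = 28.67 now; the acquirer offers that and keeps 21.33.
Round 3 (the target proposes): the acquirer can get 21.33 next round, worth 0.53 × 21.33 = 11.3049 now. The target offers 11.3049 and keeps 50 − 11.3049 = 38.6951.
Round 2 (the acquirer proposes): the target can get 38.6951 next round, worth 0.61 × 38.6951 = 23.604011 now. The acquirer offers 23.604011 and keeps 50 − 23.604011 = 26.395989.
Round 1 (the target proposes): the acquirer can get 26.395989 next round, worth 0.53 × 26.395989 = 13.98987417 now; the target offers that and keeps 36.01012583.

36.01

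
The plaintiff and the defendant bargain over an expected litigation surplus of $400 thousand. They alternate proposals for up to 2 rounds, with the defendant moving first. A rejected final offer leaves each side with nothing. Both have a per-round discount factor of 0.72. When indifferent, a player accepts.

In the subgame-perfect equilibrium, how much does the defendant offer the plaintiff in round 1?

288

By backward induction:
Round 2 (the plaintiff proposes): the defendant will accept anything ≥ 0, so the plaintiff offers 0 and keeps 400.
Round 1 (the defendant proposes): the plaintiff can get 400 next round, worth 0.72 × 400 = 288 now. The defendant offers 288 and keeps 400 − 288 = 112.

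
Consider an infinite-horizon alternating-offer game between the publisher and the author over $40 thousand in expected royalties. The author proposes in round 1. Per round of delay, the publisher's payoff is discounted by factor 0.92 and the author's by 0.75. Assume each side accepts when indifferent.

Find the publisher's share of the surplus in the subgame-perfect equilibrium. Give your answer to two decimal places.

29.68

When the author proposes, the publisher accepts any offer worth at least 0.92 times what the publisher would get by proposing next round; and vice versa.
This gives x = 40 − 0.92y and y = 40 − 0.75x, where x and y are each side's share when it proposes.
Hence (1 − 0.92·0.75)x = 40(1 − 0.92), i.e. 0.31·x = 3.2.
x ≈ 10.3226; the publisher's share is 40 − x ≈ 29.6774.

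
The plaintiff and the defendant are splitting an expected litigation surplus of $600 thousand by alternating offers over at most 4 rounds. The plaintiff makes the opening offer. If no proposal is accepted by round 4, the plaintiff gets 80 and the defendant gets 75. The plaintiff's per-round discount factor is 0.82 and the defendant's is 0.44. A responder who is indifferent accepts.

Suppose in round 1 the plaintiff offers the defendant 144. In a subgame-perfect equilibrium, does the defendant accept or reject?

Accept

Work out the defendant's continuation value if the offer is rejected.
Round 4 (the defendant proposes): the plaintiff gets 80 if talks fail, so the defendant offers 80 and keeps 520.
Round 3 (the plaintiff proposes): the defendant can get 520 next round, worth 0.44 × 520 = 228.8 now. The plaintiff offers 228.8 and keeps 600 − 228.8 = 371.2.
Round 2 (the defendant proposes): the plaintiff can get 371.2 next round, worth 0.82 × 371.2 = 304.384 now, so the defendant offers 304.384, keeping 295.616.
So by rejecting in round 1, the defendant gets 295.616 next round, worth 0.44 × 295.616 = 130.07104 now.
Offer 144 ≥ 130.07104, so the defendant accepts.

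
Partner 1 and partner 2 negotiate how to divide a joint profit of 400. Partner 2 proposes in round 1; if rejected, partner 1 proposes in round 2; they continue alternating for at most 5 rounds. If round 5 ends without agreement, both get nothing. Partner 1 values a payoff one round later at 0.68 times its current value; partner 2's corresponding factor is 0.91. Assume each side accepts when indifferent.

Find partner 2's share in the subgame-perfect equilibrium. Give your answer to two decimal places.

Solve by backward induction from round 5.
Round 5 (partner 2 proposes): partner 1 will accept anything ≥ 0, so partner 2 offers 0 and keeps 400.
Round 4 (partner 1 proposes): partner 2 can get 400 next round, worth 0.91 × 400 = 364 now, so partner 1 offers 364, keeping 36.
Round 3 (partner 2 proposes): partner 1 can get 36 next round, worth 0.68 × 36 = 24.48 now, so partner 2 offers 24.48, keeping 375.52.
Round 2 (partner 1 proposes): partner 2 can get 375.52 next round, worth 0.91 × 375.52 = 341.7232 now, so partner 1 offers 341.7232, keeping 58.2768.
Round 1 (partner 2 proposes): partner 1 can get 58.2768 next round, worth 0.68 × 58.2768 = 39.628224 now, so partner 2 offers 39.628224, keeping 360.371776.

360.37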